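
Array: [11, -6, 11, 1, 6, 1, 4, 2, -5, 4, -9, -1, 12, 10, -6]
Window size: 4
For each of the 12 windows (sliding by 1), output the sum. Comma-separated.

[11, -6, 11, 1] → sum 17
[-6, 11, 1, 6] → sum 12
[11, 1, 6, 1] → sum 19
[1, 6, 1, 4] → sum 12
[6, 1, 4, 2] → sum 13
[1, 4, 2, -5] → sum 2
[4, 2, -5, 4] → sum 5
[2, -5, 4, -9] → sum -8
[-5, 4, -9, -1] → sum -11
[4, -9, -1, 12] → sum 6
[-9, -1, 12, 10] → sum 12
[-1, 12, 10, -6] → sum 15

17, 12, 19, 12, 13, 2, 5, -8, -11, 6, 12, 15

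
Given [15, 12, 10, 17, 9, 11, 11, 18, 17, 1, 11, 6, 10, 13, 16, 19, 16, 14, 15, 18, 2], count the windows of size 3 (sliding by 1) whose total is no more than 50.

15 12 10 → sum 37  ≤ 50 ✓
12 10 17 → sum 39  ≤ 50 ✓
10 17 9 → sum 36  ≤ 50 ✓
17 9 11 → sum 37  ≤ 50 ✓
9 11 11 → sum 31  ≤ 50 ✓
11 11 18 → sum 40  ≤ 50 ✓
11 18 17 → sum 46  ≤ 50 ✓
18 17 1 → sum 36  ≤ 50 ✓
17 1 11 → sum 29  ≤ 50 ✓
1 11 6 → sum 18  ≤ 50 ✓
11 6 10 → sum 27  ≤ 50 ✓
6 10 13 → sum 29  ≤ 50 ✓
10 13 16 → sum 39  ≤ 50 ✓
13 16 19 → sum 48  ≤ 50 ✓
16 19 16 → sum 51
19 16 14 → sum 49  ≤ 50 ✓
16 14 15 → sum 45  ≤ 50 ✓
14 15 18 → sum 47  ≤ 50 ✓
15 18 2 → sum 35  ≤ 50 ✓
18 windows satisfy the condition.

18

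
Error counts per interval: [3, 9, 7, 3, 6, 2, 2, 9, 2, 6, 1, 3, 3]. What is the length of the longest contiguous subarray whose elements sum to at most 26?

7

Extend to the right; shrink from the left whenever the sum exceeds 26:
add 3: [3] sum 3, len 1
add 9: [3, 9] sum 12, len 2
add 7: [3, 9, 7] sum 19, len 3
add 3: [3, 9, 7, 3] sum 22, len 4
add 6: [9, 7, 3, 6] sum 25, len 4
add 2: [7, 3, 6, 2] sum 18, len 4
add 2: [7, 3, 6, 2, 2] sum 20, len 5
add 9: [3, 6, 2, 2, 9] sum 22, len 5
add 2: [3, 6, 2, 2, 9, 2] sum 24, len 6
add 6: [2, 2, 9, 2, 6] sum 21, len 5
add 1: [2, 2, 9, 2, 6, 1] sum 22, len 6
add 3: [2, 2, 9, 2, 6, 1, 3] sum 25, len 7
add 3: [2, 9, 2, 6, 1, 3, 3] sum 26, len 7
Longest length seen: 7.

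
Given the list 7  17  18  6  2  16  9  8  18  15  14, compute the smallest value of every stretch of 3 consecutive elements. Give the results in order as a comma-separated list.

7, 6, 2, 2, 2, 8, 8, 8, 14

Sliding a size-3 window across the 11 values:
[7, 17, 18] → min 7
[17, 18, 6] → min 6
[18, 6, 2] → min 2
[6, 2, 16] → min 2
[2, 16, 9] → min 2
[16, 9, 8] → min 8
[9, 8, 18] → min 8
[8, 18, 15] → min 8
[18, 15, 14] → min 14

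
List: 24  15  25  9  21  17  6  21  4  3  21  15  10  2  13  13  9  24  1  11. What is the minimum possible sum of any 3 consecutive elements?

25

[24, 15, 25] → sum 64
[15, 25, 9] → sum 49
[25, 9, 21] → sum 55
[9, 21, 17] → sum 47
[21, 17, 6] → sum 44
[17, 6, 21] → sum 44
[6, 21, 4] → sum 31
[21, 4, 3] → sum 28
[4, 3, 21] → sum 28
[3, 21, 15] → sum 39
[21, 15, 10] → sum 46
[15, 10, 2] → sum 27
[10, 2, 13] → sum 25
[2, 13, 13] → sum 28
[13, 13, 9] → sum 35
[13, 9, 24] → sum 46
[9, 24, 1] → sum 34
[24, 1, 11] → sum 36
Minimum of these is 25.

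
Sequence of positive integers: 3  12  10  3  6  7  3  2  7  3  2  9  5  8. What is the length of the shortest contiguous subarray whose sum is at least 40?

6

Extend right; whenever the sum reaches 40, record the length and shrink from the left:
add 3: running sum 3 < 40
add 12: running sum 15 < 40
add 10: running sum 25 < 40
add 3: running sum 28 < 40
add 6: running sum 34 < 40
end 5: [3, 12, 10, 3, 6, 7] sum 41, len 6
end 6: [12, 10, 3, 6, 7, 3] sum 41, len 6
end 7: [12, 10, 3, 6, 7, 3, 2] sum 43, len 7
end 8: [12, 10, 3, 6, 7, 3, 2, 7] sum 50, len 8
end 9: [10, 3, 6, 7, 3, 2, 7, 3] sum 41, len 8
end 10: [10, 3, 6, 7, 3, 2, 7, 3, 2] sum 43, len 9
end 11: [3, 6, 7, 3, 2, 7, 3, 2, 9] sum 42, len 9
end 12: [6, 7, 3, 2, 7, 3, 2, 9, 5] sum 44, len 9
end 13: [7, 3, 2, 7, 3, 2, 9, 5, 8] sum 46, len 9
Shortest qualifying length: 6.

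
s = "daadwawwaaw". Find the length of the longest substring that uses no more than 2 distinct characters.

7

[d] 1 distinct, len 1
[d, a] 2 distinct, len 2
[d, a, a] 2 distinct, len 3
[d, a, a, d] 2 distinct, len 4
[d, w] 2 distinct, len 2
[w, a] 2 distinct, len 2
[w, a, w] 2 distinct, len 3
[w, a, w, w] 2 distinct, len 4
[w, a, w, w, a] 2 distinct, len 5
[w, a, w, w, a, a] 2 distinct, len 6
[w, a, w, w, a, a, w] 2 distinct, len 7
Longest length with ≤2 distinct: 7.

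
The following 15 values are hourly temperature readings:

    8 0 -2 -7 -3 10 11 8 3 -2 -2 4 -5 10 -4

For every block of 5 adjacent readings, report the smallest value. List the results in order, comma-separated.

-7, -7, -7, -7, -3, -2, -2, -2, -5, -5, -5

8 0 -2 -7 -3 → min -7
0 -2 -7 -3 10 → min -7
-2 -7 -3 10 11 → min -7
-7 -3 10 11 8 → min -7
-3 10 11 8 3 → min -3
10 11 8 3 -2 → min -2
11 8 3 -2 -2 → min -2
8 3 -2 -2 4 → min -2
3 -2 -2 4 -5 → min -5
-2 -2 4 -5 10 → min -5
-2 4 -5 10 -4 → min -5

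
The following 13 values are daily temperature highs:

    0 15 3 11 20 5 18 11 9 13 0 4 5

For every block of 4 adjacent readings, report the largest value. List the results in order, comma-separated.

(0, 15, 3, 11) → max 15
(15, 3, 11, 20) → max 20
(3, 11, 20, 5) → max 20
(11, 20, 5, 18) → max 20
(20, 5, 18, 11) → max 20
(5, 18, 11, 9) → max 18
(18, 11, 9, 13) → max 18
(11, 9, 13, 0) → max 13
(9, 13, 0, 4) → max 13
(13, 0, 4, 5) → max 13

15, 20, 20, 20, 20, 18, 18, 13, 13, 13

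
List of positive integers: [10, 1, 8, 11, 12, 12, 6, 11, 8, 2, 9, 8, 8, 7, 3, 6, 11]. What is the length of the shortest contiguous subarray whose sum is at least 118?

15

add 10: running sum 10 < 118
add 1: running sum 11 < 118
add 8: running sum 19 < 118
add 11: running sum 30 < 118
add 12: running sum 42 < 118
add 12: running sum 54 < 118
add 6: running sum 60 < 118
add 11: running sum 71 < 118
add 8: running sum 79 < 118
add 2: running sum 81 < 118
add 9: running sum 90 < 118
add 8: running sum 98 < 118
add 8: running sum 106 < 118
add 7: running sum 113 < 118
add 3: running sum 116 < 118
end 15: [10, 1, 8, 11, 12, 12, 6, 11, 8, 2, 9, 8, 8, 7, 3, 6] sum 122, len 16
end 16: [8, 11, 12, 12, 6, 11, 8, 2, 9, 8, 8, 7, 3, 6, 11] sum 122, len 15
Shortest qualifying length: 15.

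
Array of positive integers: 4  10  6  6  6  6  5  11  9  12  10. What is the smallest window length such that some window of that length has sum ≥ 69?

9

Extend right; whenever the sum reaches 69, record the length and shrink from the left:
add 4: running sum 4 < 69
add 10: running sum 14 < 69
add 6: running sum 20 < 69
add 6: running sum 26 < 69
add 6: running sum 32 < 69
add 6: running sum 38 < 69
add 5: running sum 43 < 69
add 11: running sum 54 < 69
add 9: running sum 63 < 69
end 9: [10, 6, 6, 6, 6, 5, 11, 9, 12] sum 71, len 9
end 10: [6, 6, 6, 6, 5, 11, 9, 12, 10] sum 71, len 9
Shortest qualifying length: 9.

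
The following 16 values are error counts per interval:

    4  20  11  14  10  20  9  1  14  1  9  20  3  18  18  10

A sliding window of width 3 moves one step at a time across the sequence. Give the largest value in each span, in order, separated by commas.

Sliding a size-3 window across the 16 values:
4 20 11 → max 20
20 11 14 → max 20
11 14 10 → max 14
14 10 20 → max 20
10 20 9 → max 20
20 9 1 → max 20
9 1 14 → max 14
1 14 1 → max 14
14 1 9 → max 14
1 9 20 → max 20
9 20 3 → max 20
20 3 18 → max 20
3 18 18 → max 18
18 18 10 → max 18

20, 20, 14, 20, 20, 20, 14, 14, 14, 20, 20, 20, 18, 18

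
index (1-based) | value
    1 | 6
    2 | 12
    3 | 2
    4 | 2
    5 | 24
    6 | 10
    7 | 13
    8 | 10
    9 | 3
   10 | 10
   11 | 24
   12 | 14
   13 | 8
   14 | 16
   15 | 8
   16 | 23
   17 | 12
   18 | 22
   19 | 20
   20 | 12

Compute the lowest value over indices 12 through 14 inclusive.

Elements at indices 12..14: 14, 8, 16
min(14, 8, 16) = 8

8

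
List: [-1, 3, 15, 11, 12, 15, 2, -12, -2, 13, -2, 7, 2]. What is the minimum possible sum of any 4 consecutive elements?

-3

[-1, 3, 15, 11] → sum 28
[3, 15, 11, 12] → sum 41
[15, 11, 12, 15] → sum 53
[11, 12, 15, 2] → sum 40
[12, 15, 2, -12] → sum 17
[15, 2, -12, -2] → sum 3
[2, -12, -2, 13] → sum 1
[-12, -2, 13, -2] → sum -3
[-2, 13, -2, 7] → sum 16
[13, -2, 7, 2] → sum 20
Minimum of these is -3.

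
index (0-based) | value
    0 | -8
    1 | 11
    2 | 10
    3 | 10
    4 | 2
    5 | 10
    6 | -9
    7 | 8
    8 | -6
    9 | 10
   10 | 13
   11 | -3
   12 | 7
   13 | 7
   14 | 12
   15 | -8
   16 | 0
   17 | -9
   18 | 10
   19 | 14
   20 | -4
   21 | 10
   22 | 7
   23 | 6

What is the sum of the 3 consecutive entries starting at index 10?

17

Elements at indices 10..12: 13, -3, 7
sum(13, -3, 7) = 17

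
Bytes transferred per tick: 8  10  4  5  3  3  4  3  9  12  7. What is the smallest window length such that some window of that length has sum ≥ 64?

add 8: running sum 8 < 64
add 10: running sum 18 < 64
add 4: running sum 22 < 64
add 5: running sum 27 < 64
add 3: running sum 30 < 64
add 3: running sum 33 < 64
add 4: running sum 37 < 64
add 3: running sum 40 < 64
add 9: running sum 49 < 64
add 12: running sum 61 < 64
add 7: shortest ending here [8, 10, 4, 5, 3, 3, 4, 3, 9, 12, 7] sum 68, len 11
Shortest qualifying length: 11.

11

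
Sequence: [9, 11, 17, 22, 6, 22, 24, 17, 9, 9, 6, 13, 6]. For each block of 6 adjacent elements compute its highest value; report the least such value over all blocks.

(9, 11, 17, 22, 6, 22) → max 22
(11, 17, 22, 6, 22, 24) → max 24
(17, 22, 6, 22, 24, 17) → max 24
(22, 6, 22, 24, 17, 9) → max 24
(6, 22, 24, 17, 9, 9) → max 24
(22, 24, 17, 9, 9, 6) → max 24
(24, 17, 9, 9, 6, 13) → max 24
(17, 9, 9, 6, 13, 6) → max 17
Least of these is 17.

17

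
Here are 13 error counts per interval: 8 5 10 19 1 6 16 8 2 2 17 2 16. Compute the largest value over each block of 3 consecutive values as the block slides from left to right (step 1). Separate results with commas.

10, 19, 19, 19, 16, 16, 16, 8, 17, 17, 17

Sliding a size-3 window across the 13 values:
8 5 10 → max 10
5 10 19 → max 19
10 19 1 → max 19
19 1 6 → max 19
1 6 16 → max 16
6 16 8 → max 16
16 8 2 → max 16
8 2 2 → max 8
2 2 17 → max 17
2 17 2 → max 17
17 2 16 → max 17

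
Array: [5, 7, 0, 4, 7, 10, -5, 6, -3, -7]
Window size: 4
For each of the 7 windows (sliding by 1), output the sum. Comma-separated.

5 7 0 4 → sum 16
7 0 4 7 → sum 18
0 4 7 10 → sum 21
4 7 10 -5 → sum 16
7 10 -5 6 → sum 18
10 -5 6 -3 → sum 8
-5 6 -3 -7 → sum -9

16, 18, 21, 16, 18, 8, -9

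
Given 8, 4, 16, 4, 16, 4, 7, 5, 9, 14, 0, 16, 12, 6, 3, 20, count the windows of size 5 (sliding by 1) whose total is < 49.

8 4 16 4 16 → sum 48  < 49 ✓
4 16 4 16 4 → sum 44  < 49 ✓
16 4 16 4 7 → sum 47  < 49 ✓
4 16 4 7 5 → sum 36  < 49 ✓
16 4 7 5 9 → sum 41  < 49 ✓
4 7 5 9 14 → sum 39  < 49 ✓
7 5 9 14 0 → sum 35  < 49 ✓
5 9 14 0 16 → sum 44  < 49 ✓
9 14 0 16 12 → sum 51
14 0 16 12 6 → sum 48  < 49 ✓
0 16 12 6 3 → sum 37  < 49 ✓
16 12 6 3 20 → sum 57
10 windows satisfy the condition.

10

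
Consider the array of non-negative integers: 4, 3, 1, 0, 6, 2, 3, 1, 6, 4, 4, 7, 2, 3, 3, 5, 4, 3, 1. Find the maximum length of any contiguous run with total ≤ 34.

[4] sum 4 len 1
[4, 3] sum 7 len 2
[4, 3, 1] sum 8 len 3
[4, 3, 1, 0] sum 8 len 4
[4, 3, 1, 0, 6] sum 14 len 5
[4, 3, 1, 0, 6, 2] sum 16 len 6
[4, 3, 1, 0, 6, 2, 3] sum 19 len 7
[4, 3, 1, 0, 6, 2, 3, 1] sum 20 len 8
[4, 3, 1, 0, 6, 2, 3, 1, 6] sum 26 len 9
[4, 3, 1, 0, 6, 2, 3, 1, 6, 4] sum 30 len 10
[4, 3, 1, 0, 6, 2, 3, 1, 6, 4, 4] sum 34 len 11
[1, 0, 6, 2, 3, 1, 6, 4, 4, 7] sum 34 len 10
[2, 3, 1, 6, 4, 4, 7, 2] sum 29 len 8
[2, 3, 1, 6, 4, 4, 7, 2, 3] sum 32 len 9
[3, 1, 6, 4, 4, 7, 2, 3, 3] sum 33 len 9
[6, 4, 4, 7, 2, 3, 3, 5] sum 34 len 8
[4, 4, 7, 2, 3, 3, 5, 4] sum 32 len 8
[4, 7, 2, 3, 3, 5, 4, 3] sum 31 len 8
[4, 7, 2, 3, 3, 5, 4, 3, 1] sum 32 len 9
Longest length seen: 11.

11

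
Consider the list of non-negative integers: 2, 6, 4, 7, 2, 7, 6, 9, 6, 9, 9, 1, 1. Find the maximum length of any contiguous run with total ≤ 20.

4

→ 2: sum 2, len 1
→ 6: sum 8, len 2
→ 4: sum 12, len 3
→ 7: sum 19, len 4
→ 2 (dropped 2): sum 19, len 4
→ 7 (dropped 6): sum 20, len 4
→ 6 (dropped 4, 7): sum 15, len 3
→ 9 (dropped 2, 7): sum 15, len 2
→ 6 (dropped 6): sum 15, len 2
→ 9 (dropped 9): sum 15, len 2
→ 9 (dropped 6): sum 18, len 2
→ 1: sum 19, len 3
→ 1: sum 20, len 4
Longest length seen: 4.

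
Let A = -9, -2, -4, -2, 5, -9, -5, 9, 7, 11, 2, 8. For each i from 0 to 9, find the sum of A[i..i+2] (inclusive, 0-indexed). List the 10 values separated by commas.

-15, -8, -1, -6, -9, -5, 11, 27, 20, 21

-9 -2 -4 → sum -15
-2 -4 -2 → sum -8
-4 -2 5 → sum -1
-2 5 -9 → sum -6
5 -9 -5 → sum -9
-9 -5 9 → sum -5
-5 9 7 → sum 11
9 7 11 → sum 27
7 11 2 → sum 20
11 2 8 → sum 21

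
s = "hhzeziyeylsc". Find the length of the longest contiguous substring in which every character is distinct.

add h: [h] len 1
add h (repeat h, move left end past it): [h] len 1
add z: [h, z] len 2
add e: [h, z, e] len 3
add z (repeat z, move left end past it): [e, z] len 2
add i: [e, z, i] len 3
add y: [e, z, i, y] len 4
add e (repeat e, move left end past it): [z, i, y, e] len 4
add y (repeat y, move left end past it): [e, y] len 2
add l: [e, y, l] len 3
add s: [e, y, l, s] len 4
add c: [e, y, l, s, c] len 5
Longest all-distinct length: 5.

5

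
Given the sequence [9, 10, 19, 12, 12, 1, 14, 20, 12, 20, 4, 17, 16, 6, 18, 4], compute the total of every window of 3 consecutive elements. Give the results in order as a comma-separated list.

38, 41, 43, 25, 27, 35, 46, 52, 36, 41, 37, 39, 40, 28

9 10 19 → sum 38
10 19 12 → sum 41
19 12 12 → sum 43
12 12 1 → sum 25
12 1 14 → sum 27
1 14 20 → sum 35
14 20 12 → sum 46
20 12 20 → sum 52
12 20 4 → sum 36
20 4 17 → sum 41
4 17 16 → sum 37
17 16 6 → sum 39
16 6 18 → sum 40
6 18 4 → sum 28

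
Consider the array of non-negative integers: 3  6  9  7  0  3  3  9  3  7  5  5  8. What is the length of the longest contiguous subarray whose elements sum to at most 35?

8

Extend to the right; shrink from the left whenever the sum exceeds 35:
[3] sum 3 len 1
[3, 6] sum 9 len 2
[3, 6, 9] sum 18 len 3
[3, 6, 9, 7] sum 25 len 4
[3, 6, 9, 7, 0] sum 25 len 5
[3, 6, 9, 7, 0, 3] sum 28 len 6
[3, 6, 9, 7, 0, 3, 3] sum 31 len 7
[9, 7, 0, 3, 3, 9] sum 31 len 6
[9, 7, 0, 3, 3, 9, 3] sum 34 len 7
[7, 0, 3, 3, 9, 3, 7] sum 32 len 7
[0, 3, 3, 9, 3, 7, 5] sum 30 len 7
[0, 3, 3, 9, 3, 7, 5, 5] sum 35 len 8
[3, 7, 5, 5, 8] sum 28 len 5
Longest length seen: 8.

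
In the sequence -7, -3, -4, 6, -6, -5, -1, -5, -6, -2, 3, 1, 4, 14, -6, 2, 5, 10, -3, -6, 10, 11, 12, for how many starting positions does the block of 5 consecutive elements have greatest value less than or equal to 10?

12

[-7, -3, -4, 6, -6] → max 6  ≤ 10 ✓
[-3, -4, 6, -6, -5] → max 6  ≤ 10 ✓
[-4, 6, -6, -5, -1] → max 6  ≤ 10 ✓
[6, -6, -5, -1, -5] → max 6  ≤ 10 ✓
[-6, -5, -1, -5, -6] → max -1  ≤ 10 ✓
[-5, -1, -5, -6, -2] → max -1  ≤ 10 ✓
[-1, -5, -6, -2, 3] → max 3  ≤ 10 ✓
[-5, -6, -2, 3, 1] → max 3  ≤ 10 ✓
[-6, -2, 3, 1, 4] → max 4  ≤ 10 ✓
[-2, 3, 1, 4, 14] → max 14
[3, 1, 4, 14, -6] → max 14
[1, 4, 14, -6, 2] → max 14
[4, 14, -6, 2, 5] → max 14
[14, -6, 2, 5, 10] → max 14
[-6, 2, 5, 10, -3] → max 10  ≤ 10 ✓
[2, 5, 10, -3, -6] → max 10  ≤ 10 ✓
[5, 10, -3, -6, 10] → max 10  ≤ 10 ✓
[10, -3, -6, 10, 11] → max 11
[-3, -6, 10, 11, 12] → max 12
12 windows satisfy the condition.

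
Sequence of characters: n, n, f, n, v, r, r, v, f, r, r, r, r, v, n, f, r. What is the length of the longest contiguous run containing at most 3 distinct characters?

Extend right; when distinct count exceeds 3, shrink from the left:
[n] 1 distinct, len 1
[n, n] 1 distinct, len 2
[n, n, f] 2 distinct, len 3
[n, n, f, n] 2 distinct, len 4
[n, n, f, n, v] 3 distinct, len 5
[n, v, r] 3 distinct, len 3
[n, v, r, r] 3 distinct, len 4
[n, v, r, r, v] 3 distinct, len 5
[v, r, r, v, f] 3 distinct, len 5
[v, r, r, v, f, r] 3 distinct, len 6
[v, r, r, v, f, r, r] 3 distinct, len 7
[v, r, r, v, f, r, r, r] 3 distinct, len 8
[v, r, r, v, f, r, r, r, r] 3 distinct, len 9
[v, r, r, v, f, r, r, r, r, v] 3 distinct, len 10
[r, r, r, r, v, n] 3 distinct, len 6
[v, n, f] 3 distinct, len 3
[n, f, r] 3 distinct, len 3
Longest length with ≤3 distinct: 10.

10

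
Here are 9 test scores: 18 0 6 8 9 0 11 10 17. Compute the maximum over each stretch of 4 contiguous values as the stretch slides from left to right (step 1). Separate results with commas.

18, 9, 9, 11, 11, 17

[18, 0, 6, 8] → max 18
[0, 6, 8, 9] → max 9
[6, 8, 9, 0] → max 9
[8, 9, 0, 11] → max 11
[9, 0, 11, 10] → max 11
[0, 11, 10, 17] → max 17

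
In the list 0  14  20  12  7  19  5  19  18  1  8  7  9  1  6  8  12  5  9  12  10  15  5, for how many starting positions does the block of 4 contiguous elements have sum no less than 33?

14

[0, 14, 20, 12] → sum 46  ≥ 33 ✓
[14, 20, 12, 7] → sum 53  ≥ 33 ✓
[20, 12, 7, 19] → sum 58  ≥ 33 ✓
[12, 7, 19, 5] → sum 43  ≥ 33 ✓
[7, 19, 5, 19] → sum 50  ≥ 33 ✓
[19, 5, 19, 18] → sum 61  ≥ 33 ✓
[5, 19, 18, 1] → sum 43  ≥ 33 ✓
[19, 18, 1, 8] → sum 46  ≥ 33 ✓
[18, 1, 8, 7] → sum 34  ≥ 33 ✓
[1, 8, 7, 9] → sum 25
[8, 7, 9, 1] → sum 25
[7, 9, 1, 6] → sum 23
[9, 1, 6, 8] → sum 24
[1, 6, 8, 12] → sum 27
[6, 8, 12, 5] → sum 31
[8, 12, 5, 9] → sum 34  ≥ 33 ✓
[12, 5, 9, 12] → sum 38  ≥ 33 ✓
[5, 9, 12, 10] → sum 36  ≥ 33 ✓
[9, 12, 10, 15] → sum 46  ≥ 33 ✓
[12, 10, 15, 5] → sum 42  ≥ 33 ✓
14 windows satisfy the condition.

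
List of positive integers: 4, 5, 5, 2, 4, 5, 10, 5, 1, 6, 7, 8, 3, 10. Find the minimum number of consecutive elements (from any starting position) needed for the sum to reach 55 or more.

9

Extend right; whenever the sum reaches 55, record the length and shrink from the left:
add 4: running sum 4 < 55
add 5: running sum 9 < 55
add 5: running sum 14 < 55
add 2: running sum 16 < 55
add 4: running sum 20 < 55
add 5: running sum 25 < 55
add 10: running sum 35 < 55
add 5: running sum 40 < 55
add 1: running sum 41 < 55
add 6: running sum 47 < 55
add 7: running sum 54 < 55
add 8: shortest ending here [5, 5, 2, 4, 5, 10, 5, 1, 6, 7, 8] sum 58, len 11
add 3: shortest ending here [5, 2, 4, 5, 10, 5, 1, 6, 7, 8, 3] sum 56, len 11
add 10: shortest ending here [5, 10, 5, 1, 6, 7, 8, 3, 10] sum 55, len 9
Shortest qualifying length: 9.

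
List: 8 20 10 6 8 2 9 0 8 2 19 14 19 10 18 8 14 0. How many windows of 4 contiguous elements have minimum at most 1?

5

[8, 20, 10, 6] → min 6
[20, 10, 6, 8] → min 6
[10, 6, 8, 2] → min 2
[6, 8, 2, 9] → min 2
[8, 2, 9, 0] → min 0  ≤ 1 ✓
[2, 9, 0, 8] → min 0  ≤ 1 ✓
[9, 0, 8, 2] → min 0  ≤ 1 ✓
[0, 8, 2, 19] → min 0  ≤ 1 ✓
[8, 2, 19, 14] → min 2
[2, 19, 14, 19] → min 2
[19, 14, 19, 10] → min 10
[14, 19, 10, 18] → min 10
[19, 10, 18, 8] → min 8
[10, 18, 8, 14] → min 8
[18, 8, 14, 0] → min 0  ≤ 1 ✓
5 windows satisfy the condition.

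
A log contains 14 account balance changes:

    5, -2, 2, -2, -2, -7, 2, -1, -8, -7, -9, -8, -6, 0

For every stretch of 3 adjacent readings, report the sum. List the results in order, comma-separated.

5, -2, -2, -11, -7, -6, -7, -16, -24, -24, -23, -14

5 -2 2 → sum 5
-2 2 -2 → sum -2
2 -2 -2 → sum -2
-2 -2 -7 → sum -11
-2 -7 2 → sum -7
-7 2 -1 → sum -6
2 -1 -8 → sum -7
-1 -8 -7 → sum -16
-8 -7 -9 → sum -24
-7 -9 -8 → sum -24
-9 -8 -6 → sum -23
-8 -6 0 → sum -14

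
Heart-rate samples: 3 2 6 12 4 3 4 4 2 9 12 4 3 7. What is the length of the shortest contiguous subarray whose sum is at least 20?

add 3: running sum 3 < 20
add 2: running sum 5 < 20
add 6: running sum 11 < 20
end 3: [2, 6, 12] sum 20, len 3
end 4: [6, 12, 4] sum 22, len 3
end 5: [6, 12, 4, 3] sum 25, len 4
end 6: [12, 4, 3, 4] sum 23, len 4
end 7: [12, 4, 3, 4, 4] sum 27, len 5
end 8: [12, 4, 3, 4, 4, 2] sum 29, len 6
end 9: [3, 4, 4, 2, 9] sum 22, len 5
end 10: [9, 12] sum 21, len 2
end 11: [9, 12, 4] sum 25, len 3
end 12: [9, 12, 4, 3] sum 28, len 4
end 13: [12, 4, 3, 7] sum 26, len 4
Shortest qualifying length: 2.

2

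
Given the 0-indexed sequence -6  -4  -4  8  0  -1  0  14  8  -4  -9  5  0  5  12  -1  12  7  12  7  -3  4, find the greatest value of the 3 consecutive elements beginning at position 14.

12

Elements at indices 14..16: 12, -1, 12
max(12, -1, 12) = 12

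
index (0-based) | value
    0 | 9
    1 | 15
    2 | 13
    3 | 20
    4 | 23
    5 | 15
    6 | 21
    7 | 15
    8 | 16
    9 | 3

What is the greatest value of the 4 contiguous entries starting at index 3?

Elements at indices 3..6: 20, 23, 15, 21
max(20, 23, 15, 21) = 23

23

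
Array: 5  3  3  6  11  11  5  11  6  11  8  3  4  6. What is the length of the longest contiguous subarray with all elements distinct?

add 5: [5] len 1
add 3: [5, 3] len 2
add 3 (repeat 3, move left end past it): [3] len 1
add 6: [3, 6] len 2
add 11: [3, 6, 11] len 3
add 11 (repeat 11, move left end past it): [11] len 1
add 5: [11, 5] len 2
add 11 (repeat 11, move left end past it): [5, 11] len 2
add 6: [5, 11, 6] len 3
add 11 (repeat 11, move left end past it): [6, 11] len 2
add 8: [6, 11, 8] len 3
add 3: [6, 11, 8, 3] len 4
add 4: [6, 11, 8, 3, 4] len 5
add 6 (repeat 6, move left end past it): [11, 8, 3, 4, 6] len 5
Longest all-distinct length: 5.

5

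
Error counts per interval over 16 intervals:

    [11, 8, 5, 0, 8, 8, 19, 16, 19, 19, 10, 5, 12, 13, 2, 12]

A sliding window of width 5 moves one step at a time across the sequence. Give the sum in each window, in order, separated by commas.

32, 29, 40, 51, 70, 81, 83, 69, 65, 59, 42, 44

11 8 5 0 8 → sum 32
8 5 0 8 8 → sum 29
5 0 8 8 19 → sum 40
0 8 8 19 16 → sum 51
8 8 19 16 19 → sum 70
8 19 16 19 19 → sum 81
19 16 19 19 10 → sum 83
16 19 19 10 5 → sum 69
19 19 10 5 12 → sum 65
19 10 5 12 13 → sum 59
10 5 12 13 2 → sum 42
5 12 13 2 12 → sum 44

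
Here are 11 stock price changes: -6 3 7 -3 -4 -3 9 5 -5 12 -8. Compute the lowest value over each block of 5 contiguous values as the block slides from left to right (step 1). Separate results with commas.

[-6, 3, 7, -3, -4] → min -6
[3, 7, -3, -4, -3] → min -4
[7, -3, -4, -3, 9] → min -4
[-3, -4, -3, 9, 5] → min -4
[-4, -3, 9, 5, -5] → min -5
[-3, 9, 5, -5, 12] → min -5
[9, 5, -5, 12, -8] → min -8

-6, -4, -4, -4, -5, -5, -8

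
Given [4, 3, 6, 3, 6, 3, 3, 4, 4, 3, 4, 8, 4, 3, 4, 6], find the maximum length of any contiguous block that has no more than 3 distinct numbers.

11

[4] 1 distinct, len 1
[4, 3] 2 distinct, len 2
[4, 3, 6] 3 distinct, len 3
[4, 3, 6, 3] 3 distinct, len 4
[4, 3, 6, 3, 6] 3 distinct, len 5
[4, 3, 6, 3, 6, 3] 3 distinct, len 6
[4, 3, 6, 3, 6, 3, 3] 3 distinct, len 7
[4, 3, 6, 3, 6, 3, 3, 4] 3 distinct, len 8
[4, 3, 6, 3, 6, 3, 3, 4, 4] 3 distinct, len 9
[4, 3, 6, 3, 6, 3, 3, 4, 4, 3] 3 distinct, len 10
[4, 3, 6, 3, 6, 3, 3, 4, 4, 3, 4] 3 distinct, len 11
[3, 3, 4, 4, 3, 4, 8] 3 distinct, len 7
[3, 3, 4, 4, 3, 4, 8, 4] 3 distinct, len 8
[3, 3, 4, 4, 3, 4, 8, 4, 3] 3 distinct, len 9
[3, 3, 4, 4, 3, 4, 8, 4, 3, 4] 3 distinct, len 10
[4, 3, 4, 6] 3 distinct, len 4
Longest length with ≤3 distinct: 11.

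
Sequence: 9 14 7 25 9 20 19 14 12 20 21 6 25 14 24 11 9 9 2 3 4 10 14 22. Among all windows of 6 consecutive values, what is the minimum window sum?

37

Window sums for each of the 19 positions:
[9, 14, 7, 25, 9, 20] → sum 84
[14, 7, 25, 9, 20, 19] → sum 94
[7, 25, 9, 20, 19, 14] → sum 94
[25, 9, 20, 19, 14, 12] → sum 99
[9, 20, 19, 14, 12, 20] → sum 94
[20, 19, 14, 12, 20, 21] → sum 106
[19, 14, 12, 20, 21, 6] → sum 92
[14, 12, 20, 21, 6, 25] → sum 98
[12, 20, 21, 6, 25, 14] → sum 98
[20, 21, 6, 25, 14, 24] → sum 110
[21, 6, 25, 14, 24, 11] → sum 101
[6, 25, 14, 24, 11, 9] → sum 89
[25, 14, 24, 11, 9, 9] → sum 92
[14, 24, 11, 9, 9, 2] → sum 69
[24, 11, 9, 9, 2, 3] → sum 58
[11, 9, 9, 2, 3, 4] → sum 38
[9, 9, 2, 3, 4, 10] → sum 37
[9, 2, 3, 4, 10, 14] → sum 42
[2, 3, 4, 10, 14, 22] → sum 55
Minimum of these is 37.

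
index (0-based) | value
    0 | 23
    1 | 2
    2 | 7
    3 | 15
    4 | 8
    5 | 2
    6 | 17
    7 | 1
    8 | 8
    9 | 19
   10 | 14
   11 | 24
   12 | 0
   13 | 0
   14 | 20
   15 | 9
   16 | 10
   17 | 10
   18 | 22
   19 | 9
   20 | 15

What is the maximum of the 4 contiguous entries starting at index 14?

20

Elements at indices 14..17: 20, 9, 10, 10
max(20, 9, 10, 10) = 20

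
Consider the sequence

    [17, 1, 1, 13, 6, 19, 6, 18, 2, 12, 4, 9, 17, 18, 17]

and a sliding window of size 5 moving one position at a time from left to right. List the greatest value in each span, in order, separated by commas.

17, 19, 19, 19, 19, 19, 18, 18, 17, 18, 18

Sliding a size-5 window across the 15 values:
(17, 1, 1, 13, 6) → max 17
(1, 1, 13, 6, 19) → max 19
(1, 13, 6, 19, 6) → max 19
(13, 6, 19, 6, 18) → max 19
(6, 19, 6, 18, 2) → max 19
(19, 6, 18, 2, 12) → max 19
(6, 18, 2, 12, 4) → max 18
(18, 2, 12, 4, 9) → max 18
(2, 12, 4, 9, 17) → max 17
(12, 4, 9, 17, 18) → max 18
(4, 9, 17, 18, 17) → max 18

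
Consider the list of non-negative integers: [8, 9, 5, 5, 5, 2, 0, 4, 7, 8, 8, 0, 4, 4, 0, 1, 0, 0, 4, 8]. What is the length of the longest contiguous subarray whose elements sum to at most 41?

→ 8: sum 8, len 1
→ 9: sum 17, len 2
→ 5: sum 22, len 3
→ 5: sum 27, len 4
→ 5: sum 32, len 5
→ 2: sum 34, len 6
→ 0: sum 34, len 7
→ 4: sum 38, len 8
→ 7 (dropped 8): sum 37, len 8
→ 8 (dropped 9): sum 36, len 8
→ 8 (dropped 5): sum 39, len 8
→ 0: sum 39, len 9
→ 4 (dropped 5): sum 38, len 9
→ 4 (dropped 5): sum 37, len 9
→ 0: sum 37, len 10
→ 1: sum 38, len 11
→ 0: sum 38, len 12
→ 0: sum 38, len 13
→ 4 (dropped 2): sum 40, len 13
→ 8 (dropped 0, 4, 7): sum 37, len 11
Longest length seen: 13.

13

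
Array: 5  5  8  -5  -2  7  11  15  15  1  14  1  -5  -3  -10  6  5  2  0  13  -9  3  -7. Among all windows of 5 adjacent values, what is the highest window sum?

56

Each size-5 window and its sum:
(5, 5, 8, -5, -2) → sum 11
(5, 8, -5, -2, 7) → sum 13
(8, -5, -2, 7, 11) → sum 19
(-5, -2, 7, 11, 15) → sum 26
(-2, 7, 11, 15, 15) → sum 46
(7, 11, 15, 15, 1) → sum 49
(11, 15, 15, 1, 14) → sum 56
(15, 15, 1, 14, 1) → sum 46
(15, 1, 14, 1, -5) → sum 26
(1, 14, 1, -5, -3) → sum 8
(14, 1, -5, -3, -10) → sum -3
(1, -5, -3, -10, 6) → sum -11
(-5, -3, -10, 6, 5) → sum -7
(-3, -10, 6, 5, 2) → sum 0
(-10, 6, 5, 2, 0) → sum 3
(6, 5, 2, 0, 13) → sum 26
(5, 2, 0, 13, -9) → sum 11
(2, 0, 13, -9, 3) → sum 9
(0, 13, -9, 3, -7) → sum 0
Highest of these is 56.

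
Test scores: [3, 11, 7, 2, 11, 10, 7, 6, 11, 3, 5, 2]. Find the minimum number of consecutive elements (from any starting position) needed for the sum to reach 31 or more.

4

add 3: running sum 3 < 31
add 11: running sum 14 < 31
add 7: running sum 21 < 31
add 2: running sum 23 < 31
end 4: [11, 7, 2, 11] sum 31, len 4
end 5: [11, 7, 2, 11, 10] sum 41, len 5
end 6: [7, 2, 11, 10, 7] sum 37, len 5
end 7: [11, 10, 7, 6] sum 34, len 4
end 8: [10, 7, 6, 11] sum 34, len 4
end 9: [10, 7, 6, 11, 3] sum 37, len 5
end 10: [7, 6, 11, 3, 5] sum 32, len 5
end 11: [7, 6, 11, 3, 5, 2] sum 34, len 6
Shortest qualifying length: 4.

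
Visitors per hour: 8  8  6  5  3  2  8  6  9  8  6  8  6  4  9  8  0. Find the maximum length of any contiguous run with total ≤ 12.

3

Extend to the right; shrink from the left whenever the sum exceeds 12:
→ 8: sum 8, len 1
→ 8 (dropped 8): sum 8, len 1
→ 6 (dropped 8): sum 6, len 1
→ 5: sum 11, len 2
→ 3 (dropped 6): sum 8, len 2
→ 2: sum 10, len 3
→ 8 (dropped 5, 3): sum 10, len 2
→ 6 (dropped 2, 8): sum 6, len 1
→ 9 (dropped 6): sum 9, len 1
→ 8 (dropped 9): sum 8, len 1
→ 6 (dropped 8): sum 6, len 1
→ 8 (dropped 6): sum 8, len 1
→ 6 (dropped 8): sum 6, len 1
→ 4: sum 10, len 2
→ 9 (dropped 6, 4): sum 9, len 1
→ 8 (dropped 9): sum 8, len 1
→ 0: sum 8, len 2
Longest length seen: 3.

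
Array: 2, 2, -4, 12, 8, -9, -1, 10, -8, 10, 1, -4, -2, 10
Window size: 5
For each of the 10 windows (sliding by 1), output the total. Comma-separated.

(2, 2, -4, 12, 8) → sum 20
(2, -4, 12, 8, -9) → sum 9
(-4, 12, 8, -9, -1) → sum 6
(12, 8, -9, -1, 10) → sum 20
(8, -9, -1, 10, -8) → sum 0
(-9, -1, 10, -8, 10) → sum 2
(-1, 10, -8, 10, 1) → sum 12
(10, -8, 10, 1, -4) → sum 9
(-8, 10, 1, -4, -2) → sum -3
(10, 1, -4, -2, 10) → sum 15

20, 9, 6, 20, 0, 2, 12, 9, -3, 15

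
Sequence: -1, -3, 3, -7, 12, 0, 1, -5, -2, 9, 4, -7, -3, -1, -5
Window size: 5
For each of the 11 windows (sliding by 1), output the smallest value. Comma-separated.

-7, -7, -7, -7, -5, -5, -5, -7, -7, -7, -7

(-1, -3, 3, -7, 12) → min -7
(-3, 3, -7, 12, 0) → min -7
(3, -7, 12, 0, 1) → min -7
(-7, 12, 0, 1, -5) → min -7
(12, 0, 1, -5, -2) → min -5
(0, 1, -5, -2, 9) → min -5
(1, -5, -2, 9, 4) → min -5
(-5, -2, 9, 4, -7) → min -7
(-2, 9, 4, -7, -3) → min -7
(9, 4, -7, -3, -1) → min -7
(4, -7, -3, -1, -5) → min -7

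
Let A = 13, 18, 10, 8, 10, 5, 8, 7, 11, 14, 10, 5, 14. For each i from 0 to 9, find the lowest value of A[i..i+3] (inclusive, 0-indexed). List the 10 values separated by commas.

8, 8, 5, 5, 5, 5, 7, 7, 5, 5

(13, 18, 10, 8) → min 8
(18, 10, 8, 10) → min 8
(10, 8, 10, 5) → min 5
(8, 10, 5, 8) → min 5
(10, 5, 8, 7) → min 5
(5, 8, 7, 11) → min 5
(8, 7, 11, 14) → min 7
(7, 11, 14, 10) → min 7
(11, 14, 10, 5) → min 5
(14, 10, 5, 14) → min 5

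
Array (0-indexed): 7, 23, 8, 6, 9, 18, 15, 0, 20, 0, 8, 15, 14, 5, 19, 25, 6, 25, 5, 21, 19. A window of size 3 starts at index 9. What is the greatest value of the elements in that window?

15

Elements at indices 9..11: 0, 8, 15
max(0, 8, 15) = 15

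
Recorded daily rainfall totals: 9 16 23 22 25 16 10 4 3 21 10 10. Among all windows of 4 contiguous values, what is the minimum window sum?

Each size-4 window and its sum:
(9, 16, 23, 22) → sum 70
(16, 23, 22, 25) → sum 86
(23, 22, 25, 16) → sum 86
(22, 25, 16, 10) → sum 73
(25, 16, 10, 4) → sum 55
(16, 10, 4, 3) → sum 33
(10, 4, 3, 21) → sum 38
(4, 3, 21, 10) → sum 38
(3, 21, 10, 10) → sum 44
Minimum of these is 33.

33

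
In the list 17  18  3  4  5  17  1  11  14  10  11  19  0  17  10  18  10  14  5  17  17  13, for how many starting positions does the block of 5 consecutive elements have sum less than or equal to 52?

6

(17, 18, 3, 4, 5) → sum 47  ≤ 52 ✓
(18, 3, 4, 5, 17) → sum 47  ≤ 52 ✓
(3, 4, 5, 17, 1) → sum 30  ≤ 52 ✓
(4, 5, 17, 1, 11) → sum 38  ≤ 52 ✓
(5, 17, 1, 11, 14) → sum 48  ≤ 52 ✓
(17, 1, 11, 14, 10) → sum 53
(1, 11, 14, 10, 11) → sum 47  ≤ 52 ✓
(11, 14, 10, 11, 19) → sum 65
(14, 10, 11, 19, 0) → sum 54
(10, 11, 19, 0, 17) → sum 57
(11, 19, 0, 17, 10) → sum 57
(19, 0, 17, 10, 18) → sum 64
(0, 17, 10, 18, 10) → sum 55
(17, 10, 18, 10, 14) → sum 69
(10, 18, 10, 14, 5) → sum 57
(18, 10, 14, 5, 17) → sum 64
(10, 14, 5, 17, 17) → sum 63
(14, 5, 17, 17, 13) → sum 66
6 windows satisfy the condition.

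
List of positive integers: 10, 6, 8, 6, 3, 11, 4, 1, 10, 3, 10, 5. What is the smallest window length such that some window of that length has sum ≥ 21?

Extend right; whenever the sum reaches 21, record the length and shrink from the left:
add 10: running sum 10 < 21
add 6: running sum 16 < 21
add 8: shortest ending here [10, 6, 8] sum 24, len 3
add 6: shortest ending here [10, 6, 8, 6] sum 30, len 4
add 3: shortest ending here [6, 8, 6, 3] sum 23, len 4
add 11: shortest ending here [8, 6, 3, 11] sum 28, len 4
add 4: shortest ending here [6, 3, 11, 4] sum 24, len 4
add 1: shortest ending here [6, 3, 11, 4, 1] sum 25, len 5
add 10: shortest ending here [11, 4, 1, 10] sum 26, len 4
add 3: shortest ending here [11, 4, 1, 10, 3] sum 29, len 5
add 10: shortest ending here [10, 3, 10] sum 23, len 3
add 5: shortest ending here [10, 3, 10, 5] sum 28, len 4
Shortest qualifying length: 3.

3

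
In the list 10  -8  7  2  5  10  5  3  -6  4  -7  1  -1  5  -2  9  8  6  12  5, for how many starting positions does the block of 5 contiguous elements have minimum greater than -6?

7

[10, -8, 7, 2, 5] → min -8
[-8, 7, 2, 5, 10] → min -8
[7, 2, 5, 10, 5] → min 2  > -6 ✓
[2, 5, 10, 5, 3] → min 2  > -6 ✓
[5, 10, 5, 3, -6] → min -6
[10, 5, 3, -6, 4] → min -6
[5, 3, -6, 4, -7] → min -7
[3, -6, 4, -7, 1] → min -7
[-6, 4, -7, 1, -1] → min -7
[4, -7, 1, -1, 5] → min -7
[-7, 1, -1, 5, -2] → min -7
[1, -1, 5, -2, 9] → min -2  > -6 ✓
[-1, 5, -2, 9, 8] → min -2  > -6 ✓
[5, -2, 9, 8, 6] → min -2  > -6 ✓
[-2, 9, 8, 6, 12] → min -2  > -6 ✓
[9, 8, 6, 12, 5] → min 5  > -6 ✓
7 windows satisfy the condition.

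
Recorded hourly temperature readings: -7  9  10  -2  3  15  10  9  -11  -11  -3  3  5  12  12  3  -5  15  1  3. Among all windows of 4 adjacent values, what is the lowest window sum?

-22

[-7, 9, 10, -2] → sum 10
[9, 10, -2, 3] → sum 20
[10, -2, 3, 15] → sum 26
[-2, 3, 15, 10] → sum 26
[3, 15, 10, 9] → sum 37
[15, 10, 9, -11] → sum 23
[10, 9, -11, -11] → sum -3
[9, -11, -11, -3] → sum -16
[-11, -11, -3, 3] → sum -22
[-11, -3, 3, 5] → sum -6
[-3, 3, 5, 12] → sum 17
[3, 5, 12, 12] → sum 32
[5, 12, 12, 3] → sum 32
[12, 12, 3, -5] → sum 22
[12, 3, -5, 15] → sum 25
[3, -5, 15, 1] → sum 14
[-5, 15, 1, 3] → sum 14
Lowest of these is -22.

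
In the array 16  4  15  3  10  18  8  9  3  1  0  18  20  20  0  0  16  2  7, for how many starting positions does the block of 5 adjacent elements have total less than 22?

1

16 4 15 3 10 → sum 48
4 15 3 10 18 → sum 50
15 3 10 18 8 → sum 54
3 10 18 8 9 → sum 48
10 18 8 9 3 → sum 48
18 8 9 3 1 → sum 39
8 9 3 1 0 → sum 21  < 22 ✓
9 3 1 0 18 → sum 31
3 1 0 18 20 → sum 42
1 0 18 20 20 → sum 59
0 18 20 20 0 → sum 58
18 20 20 0 0 → sum 58
20 20 0 0 16 → sum 56
20 0 0 16 2 → sum 38
0 0 16 2 7 → sum 25
1 window satisfy the condition.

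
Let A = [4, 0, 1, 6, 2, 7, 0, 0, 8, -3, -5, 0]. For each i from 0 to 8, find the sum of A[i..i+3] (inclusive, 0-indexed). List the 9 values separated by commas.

(4, 0, 1, 6) → sum 11
(0, 1, 6, 2) → sum 9
(1, 6, 2, 7) → sum 16
(6, 2, 7, 0) → sum 15
(2, 7, 0, 0) → sum 9
(7, 0, 0, 8) → sum 15
(0, 0, 8, -3) → sum 5
(0, 8, -3, -5) → sum 0
(8, -3, -5, 0) → sum 0

11, 9, 16, 15, 9, 15, 5, 0, 0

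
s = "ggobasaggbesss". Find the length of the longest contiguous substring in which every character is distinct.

add g: [g] len 1
add g (repeat g, move left end past it): [g] len 1
add o: [g, o] len 2
add b: [g, o, b] len 3
add a: [g, o, b, a] len 4
add s: [g, o, b, a, s] len 5
add a (repeat a, move left end past it): [s, a] len 2
add g: [s, a, g] len 3
add g (repeat g, move left end past it): [g] len 1
add b: [g, b] len 2
add e: [g, b, e] len 3
add s: [g, b, e, s] len 4
add s (repeat s, move left end past it): [s] len 1
add s (repeat s, move left end past it): [s] len 1
Longest all-distinct length: 5.

5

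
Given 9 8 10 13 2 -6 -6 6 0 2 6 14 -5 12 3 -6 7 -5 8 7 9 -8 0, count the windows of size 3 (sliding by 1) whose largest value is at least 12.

9 8 10 → max 10
8 10 13 → max 13  ≥ 12 ✓
10 13 2 → max 13  ≥ 12 ✓
13 2 -6 → max 13  ≥ 12 ✓
2 -6 -6 → max 2
-6 -6 6 → max 6
-6 6 0 → max 6
6 0 2 → max 6
0 2 6 → max 6
2 6 14 → max 14  ≥ 12 ✓
6 14 -5 → max 14  ≥ 12 ✓
14 -5 12 → max 14  ≥ 12 ✓
-5 12 3 → max 12  ≥ 12 ✓
12 3 -6 → max 12  ≥ 12 ✓
3 -6 7 → max 7
-6 7 -5 → max 7
7 -5 8 → max 8
-5 8 7 → max 8
8 7 9 → max 9
7 9 -8 → max 9
9 -8 0 → max 9
8 windows satisfy the condition.

8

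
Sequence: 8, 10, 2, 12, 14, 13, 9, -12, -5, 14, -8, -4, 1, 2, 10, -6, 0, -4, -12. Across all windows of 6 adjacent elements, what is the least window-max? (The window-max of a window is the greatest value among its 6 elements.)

10

Each size-6 window and its max:
(8, 10, 2, 12, 14, 13) → max 14
(10, 2, 12, 14, 13, 9) → max 14
(2, 12, 14, 13, 9, -12) → max 14
(12, 14, 13, 9, -12, -5) → max 14
(14, 13, 9, -12, -5, 14) → max 14
(13, 9, -12, -5, 14, -8) → max 14
(9, -12, -5, 14, -8, -4) → max 14
(-12, -5, 14, -8, -4, 1) → max 14
(-5, 14, -8, -4, 1, 2) → max 14
(14, -8, -4, 1, 2, 10) → max 14
(-8, -4, 1, 2, 10, -6) → max 10
(-4, 1, 2, 10, -6, 0) → max 10
(1, 2, 10, -6, 0, -4) → max 10
(2, 10, -6, 0, -4, -12) → max 10
Least of these is 10.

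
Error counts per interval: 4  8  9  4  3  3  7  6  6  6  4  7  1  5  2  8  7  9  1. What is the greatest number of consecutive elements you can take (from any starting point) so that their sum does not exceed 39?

8

Extend to the right; shrink from the left whenever the sum exceeds 39:
→ 4: sum 4, len 1
→ 8: sum 12, len 2
→ 9: sum 21, len 3
→ 4: sum 25, len 4
→ 3: sum 28, len 5
→ 3: sum 31, len 6
→ 7: sum 38, len 7
→ 6 (dropped 4, 8): sum 32, len 6
→ 6: sum 38, len 7
→ 6 (dropped 9): sum 35, len 7
→ 4: sum 39, len 8
→ 7 (dropped 4, 3): sum 39, len 7
→ 1 (dropped 3): sum 37, len 7
→ 5 (dropped 7): sum 35, len 7
→ 2: sum 37, len 8
→ 8 (dropped 6): sum 39, len 8
→ 7 (dropped 6, 6): sum 34, len 7
→ 9 (dropped 4): sum 39, len 7
→ 1 (dropped 7): sum 33, len 7
Longest length seen: 8.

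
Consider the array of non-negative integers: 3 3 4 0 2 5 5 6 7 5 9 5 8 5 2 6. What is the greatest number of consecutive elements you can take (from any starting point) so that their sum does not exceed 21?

6

→ 3: sum 3, len 1
→ 3: sum 6, len 2
→ 4: sum 10, len 3
→ 0: sum 10, len 4
→ 2: sum 12, len 5
→ 5: sum 17, len 6
→ 5 (dropped 3): sum 19, len 6
→ 6 (dropped 3, 4): sum 18, len 5
→ 7 (dropped 0, 2, 5): sum 18, len 3
→ 5 (dropped 5): sum 18, len 3
→ 9 (dropped 6): sum 21, len 3
→ 5 (dropped 7): sum 19, len 3
→ 8 (dropped 5, 9): sum 13, len 2
→ 5: sum 18, len 3
→ 2: sum 20, len 4
→ 6 (dropped 5): sum 21, len 4
Longest length seen: 6.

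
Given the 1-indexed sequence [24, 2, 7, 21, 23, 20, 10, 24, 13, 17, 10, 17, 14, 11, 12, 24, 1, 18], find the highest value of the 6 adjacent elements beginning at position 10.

17

Elements at indices 10..15: 17, 10, 17, 14, 11, 12
max(17, 10, 17, 14, 11, 12) = 17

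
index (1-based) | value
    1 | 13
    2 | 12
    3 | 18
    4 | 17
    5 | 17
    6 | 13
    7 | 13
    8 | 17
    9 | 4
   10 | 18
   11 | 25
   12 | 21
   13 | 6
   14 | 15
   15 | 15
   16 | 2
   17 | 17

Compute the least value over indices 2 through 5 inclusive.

Elements at indices 2..5: 12, 18, 17, 17
min(12, 18, 17, 17) = 12

12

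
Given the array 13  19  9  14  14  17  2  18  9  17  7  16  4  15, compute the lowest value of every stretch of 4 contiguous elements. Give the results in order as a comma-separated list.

9, 9, 9, 2, 2, 2, 2, 7, 7, 4, 4

Sliding a size-4 window across the 14 values:
[13, 19, 9, 14] → min 9
[19, 9, 14, 14] → min 9
[9, 14, 14, 17] → min 9
[14, 14, 17, 2] → min 2
[14, 17, 2, 18] → min 2
[17, 2, 18, 9] → min 2
[2, 18, 9, 17] → min 2
[18, 9, 17, 7] → min 7
[9, 17, 7, 16] → min 7
[17, 7, 16, 4] → min 4
[7, 16, 4, 15] → min 4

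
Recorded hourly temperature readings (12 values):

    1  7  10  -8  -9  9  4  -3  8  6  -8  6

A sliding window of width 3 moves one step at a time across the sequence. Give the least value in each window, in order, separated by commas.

1, -8, -9, -9, -9, -3, -3, -3, -8, -8

(1, 7, 10) → min 1
(7, 10, -8) → min -8
(10, -8, -9) → min -9
(-8, -9, 9) → min -9
(-9, 9, 4) → min -9
(9, 4, -3) → min -3
(4, -3, 8) → min -3
(-3, 8, 6) → min -3
(8, 6, -8) → min -8
(6, -8, 6) → min -8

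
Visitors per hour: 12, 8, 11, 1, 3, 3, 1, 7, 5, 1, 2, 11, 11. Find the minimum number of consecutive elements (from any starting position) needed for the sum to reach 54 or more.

11

add 12: running sum 12 < 54
add 8: running sum 20 < 54
add 11: running sum 31 < 54
add 1: running sum 32 < 54
add 3: running sum 35 < 54
add 3: running sum 38 < 54
add 1: running sum 39 < 54
add 7: running sum 46 < 54
add 5: running sum 51 < 54
add 1: running sum 52 < 54
end 10: [12, 8, 11, 1, 3, 3, 1, 7, 5, 1, 2] sum 54, len 11
end 11: [12, 8, 11, 1, 3, 3, 1, 7, 5, 1, 2, 11] sum 65, len 12
end 12: [11, 1, 3, 3, 1, 7, 5, 1, 2, 11, 11] sum 56, len 11
Shortest qualifying length: 11.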